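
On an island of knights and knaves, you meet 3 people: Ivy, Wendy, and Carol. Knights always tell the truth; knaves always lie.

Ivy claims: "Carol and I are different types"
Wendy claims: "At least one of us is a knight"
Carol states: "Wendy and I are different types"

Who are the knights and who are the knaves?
Ivy is a knave.
Wendy is a knave.
Carol is a knave.

Verification:
- Ivy (knave) says "Carol and I are different types" - this is FALSE (a lie) because Ivy is a knave and Carol is a knave.
- Wendy (knave) says "At least one of us is a knight" - this is FALSE (a lie) because no one is a knight.
- Carol (knave) says "Wendy and I are different types" - this is FALSE (a lie) because Carol is a knave and Wendy is a knave.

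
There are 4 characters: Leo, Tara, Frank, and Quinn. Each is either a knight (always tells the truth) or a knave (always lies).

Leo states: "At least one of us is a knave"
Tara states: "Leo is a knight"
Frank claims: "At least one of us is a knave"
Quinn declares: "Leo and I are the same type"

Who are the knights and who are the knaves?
Leo is a knight.
Tara is a knight.
Frank is a knight.
Quinn is a knave.

Verification:
- Leo (knight) says "At least one of us is a knave" - this is TRUE because Quinn is a knave.
- Tara (knight) says "Leo is a knight" - this is TRUE because Leo is a knight.
- Frank (knight) says "At least one of us is a knave" - this is TRUE because Quinn is a knave.
- Quinn (knave) says "Leo and I are the same type" - this is FALSE (a lie) because Quinn is a knave and Leo is a knight.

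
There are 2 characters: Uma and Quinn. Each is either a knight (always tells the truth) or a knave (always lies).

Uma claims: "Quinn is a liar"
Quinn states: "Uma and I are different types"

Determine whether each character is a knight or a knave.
Uma is a knave.
Quinn is a knight.

Verification:
- Uma (knave) says "Quinn is a liar" - this is FALSE (a lie) because Quinn is a knight.
- Quinn (knight) says "Uma and I are different types" - this is TRUE because Quinn is a knight and Uma is a knave.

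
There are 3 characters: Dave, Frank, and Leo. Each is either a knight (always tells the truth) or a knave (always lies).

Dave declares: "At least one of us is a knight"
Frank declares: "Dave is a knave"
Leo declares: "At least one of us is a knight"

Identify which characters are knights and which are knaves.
Dave is a knight.
Frank is a knave.
Leo is a knight.

Verification:
- Dave (knight) says "At least one of us is a knight" - this is TRUE because Dave and Leo are knights.
- Frank (knave) says "Dave is a knave" - this is FALSE (a lie) because Dave is a knight.
- Leo (knight) says "At least one of us is a knight" - this is TRUE because Dave and Leo are knights.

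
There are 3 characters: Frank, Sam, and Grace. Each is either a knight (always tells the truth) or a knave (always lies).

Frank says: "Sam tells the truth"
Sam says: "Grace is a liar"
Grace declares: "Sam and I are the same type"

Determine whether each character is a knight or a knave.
Frank is a knight.
Sam is a knight.
Grace is a knave.

Verification:
- Frank (knight) says "Sam tells the truth" - this is TRUE because Sam is a knight.
- Sam (knight) says "Grace is a liar" - this is TRUE because Grace is a knave.
- Grace (knave) says "Sam and I are the same type" - this is FALSE (a lie) because Grace is a knave and Sam is a knight.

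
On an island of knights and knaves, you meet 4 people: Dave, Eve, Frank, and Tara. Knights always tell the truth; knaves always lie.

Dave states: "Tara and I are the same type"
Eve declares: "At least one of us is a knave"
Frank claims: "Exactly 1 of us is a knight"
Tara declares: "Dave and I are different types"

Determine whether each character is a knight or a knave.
Dave is a knave.
Eve is a knight.
Frank is a knave.
Tara is a knight.

Verification:
- Dave (knave) says "Tara and I are the same type" - this is FALSE (a lie) because Dave is a knave and Tara is a knight.
- Eve (knight) says "At least one of us is a knave" - this is TRUE because Dave and Frank are knaves.
- Frank (knave) says "Exactly 1 of us is a knight" - this is FALSE (a lie) because there are 2 knights.
- Tara (knight) says "Dave and I are different types" - this is TRUE because Tara is a knight and Dave is a knave.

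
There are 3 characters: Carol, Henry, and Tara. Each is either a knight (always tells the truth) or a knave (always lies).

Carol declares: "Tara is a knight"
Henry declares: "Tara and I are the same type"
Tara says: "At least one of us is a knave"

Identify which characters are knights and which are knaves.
Carol is a knight.
Henry is a knave.
Tara is a knight.

Verification:
- Carol (knight) says "Tara is a knight" - this is TRUE because Tara is a knight.
- Henry (knave) says "Tara and I are the same type" - this is FALSE (a lie) because Henry is a knave and Tara is a knight.
- Tara (knight) says "At least one of us is a knave" - this is TRUE because Henry is a knave.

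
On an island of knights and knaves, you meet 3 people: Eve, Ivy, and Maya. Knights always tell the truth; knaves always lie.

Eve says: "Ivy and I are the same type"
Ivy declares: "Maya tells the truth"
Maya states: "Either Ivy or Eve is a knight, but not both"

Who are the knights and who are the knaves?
Eve is a knave.
Ivy is a knight.
Maya is a knight.

Verification:
- Eve (knave) says "Ivy and I are the same type" - this is FALSE (a lie) because Eve is a knave and Ivy is a knight.
- Ivy (knight) says "Maya tells the truth" - this is TRUE because Maya is a knight.
- Maya (knight) says "Either Ivy or Eve is a knight, but not both" - this is TRUE because Ivy is a knight and Eve is a knave.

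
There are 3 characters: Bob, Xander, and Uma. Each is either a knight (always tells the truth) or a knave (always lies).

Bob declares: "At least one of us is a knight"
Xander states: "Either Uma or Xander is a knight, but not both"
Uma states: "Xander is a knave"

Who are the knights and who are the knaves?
Bob is a knight.
Xander is a knight.
Uma is a knave.

Verification:
- Bob (knight) says "At least one of us is a knight" - this is TRUE because Bob and Xander are knights.
- Xander (knight) says "Either Uma or Xander is a knight, but not both" - this is TRUE because Uma is a knave and Xander is a knight.
- Uma (knave) says "Xander is a knave" - this is FALSE (a lie) because Xander is a knight.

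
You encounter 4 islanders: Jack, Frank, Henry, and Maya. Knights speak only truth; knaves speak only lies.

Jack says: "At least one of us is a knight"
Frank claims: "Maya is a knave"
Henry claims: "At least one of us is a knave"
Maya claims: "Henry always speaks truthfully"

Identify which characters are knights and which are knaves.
Jack is a knight.
Frank is a knave.
Henry is a knight.
Maya is a knight.

Verification:
- Jack (knight) says "At least one of us is a knight" - this is TRUE because Jack, Henry, and Maya are knights.
- Frank (knave) says "Maya is a knave" - this is FALSE (a lie) because Maya is a knight.
- Henry (knight) says "At least one of us is a knave" - this is TRUE because Frank is a knave.
- Maya (knight) says "Henry always speaks truthfully" - this is TRUE because Henry is a knight.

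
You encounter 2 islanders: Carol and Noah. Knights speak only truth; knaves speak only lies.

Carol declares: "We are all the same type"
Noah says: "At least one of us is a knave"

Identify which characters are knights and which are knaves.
Carol is a knave.
Noah is a knight.

Verification:
- Carol (knave) says "We are all the same type" - this is FALSE (a lie) because Noah is a knight and Carol is a knave.
- Noah (knight) says "At least one of us is a knave" - this is TRUE because Carol is a knave.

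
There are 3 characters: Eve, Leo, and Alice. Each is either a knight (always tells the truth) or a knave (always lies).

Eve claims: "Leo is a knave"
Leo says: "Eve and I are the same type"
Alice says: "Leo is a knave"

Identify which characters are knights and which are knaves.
Eve is a knight.
Leo is a knave.
Alice is a knight.

Verification:
- Eve (knight) says "Leo is a knave" - this is TRUE because Leo is a knave.
- Leo (knave) says "Eve and I are the same type" - this is FALSE (a lie) because Leo is a knave and Eve is a knight.
- Alice (knight) says "Leo is a knave" - this is TRUE because Leo is a knave.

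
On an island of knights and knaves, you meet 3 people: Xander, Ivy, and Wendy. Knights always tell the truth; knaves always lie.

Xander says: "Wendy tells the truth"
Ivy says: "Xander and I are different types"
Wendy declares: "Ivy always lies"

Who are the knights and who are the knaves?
Xander is a knave.
Ivy is a knight.
Wendy is a knave.

Verification:
- Xander (knave) says "Wendy tells the truth" - this is FALSE (a lie) because Wendy is a knave.
- Ivy (knight) says "Xander and I are different types" - this is TRUE because Ivy is a knight and Xander is a knave.
- Wendy (knave) says "Ivy always lies" - this is FALSE (a lie) because Ivy is a knight.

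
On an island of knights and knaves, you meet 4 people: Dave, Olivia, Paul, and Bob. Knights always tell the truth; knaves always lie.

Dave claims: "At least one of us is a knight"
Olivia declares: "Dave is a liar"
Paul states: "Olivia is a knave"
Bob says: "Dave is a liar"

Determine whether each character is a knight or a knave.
Dave is a knight.
Olivia is a knave.
Paul is a knight.
Bob is a knave.

Verification:
- Dave (knight) says "At least one of us is a knight" - this is TRUE because Dave and Paul are knights.
- Olivia (knave) says "Dave is a liar" - this is FALSE (a lie) because Dave is a knight.
- Paul (knight) says "Olivia is a knave" - this is TRUE because Olivia is a knave.
- Bob (knave) says "Dave is a liar" - this is FALSE (a lie) because Dave is a knight.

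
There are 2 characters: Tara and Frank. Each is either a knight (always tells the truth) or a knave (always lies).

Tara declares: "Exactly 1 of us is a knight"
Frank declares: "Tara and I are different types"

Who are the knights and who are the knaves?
Tara is a knave.
Frank is a knave.

Verification:
- Tara (knave) says "Exactly 1 of us is a knight" - this is FALSE (a lie) because there are 0 knights.
- Frank (knave) says "Tara and I are different types" - this is FALSE (a lie) because Frank is a knave and Tara is a knave.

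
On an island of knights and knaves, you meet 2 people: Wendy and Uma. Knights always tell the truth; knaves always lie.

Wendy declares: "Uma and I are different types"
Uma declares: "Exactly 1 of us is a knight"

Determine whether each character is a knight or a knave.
Wendy is a knave.
Uma is a knave.

Verification:
- Wendy (knave) says "Uma and I are different types" - this is FALSE (a lie) because Wendy is a knave and Uma is a knave.
- Uma (knave) says "Exactly 1 of us is a knight" - this is FALSE (a lie) because there are 0 knights.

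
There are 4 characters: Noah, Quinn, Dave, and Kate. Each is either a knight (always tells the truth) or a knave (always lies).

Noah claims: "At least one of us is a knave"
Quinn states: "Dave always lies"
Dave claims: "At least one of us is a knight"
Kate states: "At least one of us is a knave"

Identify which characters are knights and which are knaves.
Noah is a knight.
Quinn is a knave.
Dave is a knight.
Kate is a knight.

Verification:
- Noah (knight) says "At least one of us is a knave" - this is TRUE because Quinn is a knave.
- Quinn (knave) says "Dave always lies" - this is FALSE (a lie) because Dave is a knight.
- Dave (knight) says "At least one of us is a knight" - this is TRUE because Noah, Dave, and Kate are knights.
- Kate (knight) says "At least one of us is a knave" - this is TRUE because Quinn is a knave.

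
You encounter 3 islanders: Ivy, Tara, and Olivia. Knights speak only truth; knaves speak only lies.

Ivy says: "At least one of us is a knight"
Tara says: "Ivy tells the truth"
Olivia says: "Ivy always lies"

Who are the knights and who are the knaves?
Ivy is a knight.
Tara is a knight.
Olivia is a knave.

Verification:
- Ivy (knight) says "At least one of us is a knight" - this is TRUE because Ivy and Tara are knights.
- Tara (knight) says "Ivy tells the truth" - this is TRUE because Ivy is a knight.
- Olivia (knave) says "Ivy always lies" - this is FALSE (a lie) because Ivy is a knight.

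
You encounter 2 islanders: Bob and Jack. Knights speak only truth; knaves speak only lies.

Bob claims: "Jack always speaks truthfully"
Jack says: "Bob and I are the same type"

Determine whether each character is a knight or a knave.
Bob is a knight.
Jack is a knight.

Verification:
- Bob (knight) says "Jack always speaks truthfully" - this is TRUE because Jack is a knight.
- Jack (knight) says "Bob and I are the same type" - this is TRUE because Jack is a knight and Bob is a knight.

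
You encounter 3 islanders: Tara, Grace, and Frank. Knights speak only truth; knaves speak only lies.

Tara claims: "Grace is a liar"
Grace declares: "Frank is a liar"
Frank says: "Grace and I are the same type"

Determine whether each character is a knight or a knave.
Tara is a knave.
Grace is a knight.
Frank is a knave.

Verification:
- Tara (knave) says "Grace is a liar" - this is FALSE (a lie) because Grace is a knight.
- Grace (knight) says "Frank is a liar" - this is TRUE because Frank is a knave.
- Frank (knave) says "Grace and I are the same type" - this is FALSE (a lie) because Frank is a knave and Grace is a knight.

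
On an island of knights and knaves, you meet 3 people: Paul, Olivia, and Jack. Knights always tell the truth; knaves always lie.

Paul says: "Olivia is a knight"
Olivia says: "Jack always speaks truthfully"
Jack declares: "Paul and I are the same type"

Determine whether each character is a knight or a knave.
Paul is a knight.
Olivia is a knight.
Jack is a knight.

Verification:
- Paul (knight) says "Olivia is a knight" - this is TRUE because Olivia is a knight.
- Olivia (knight) says "Jack always speaks truthfully" - this is TRUE because Jack is a knight.
- Jack (knight) says "Paul and I are the same type" - this is TRUE because Jack is a knight and Paul is a knight.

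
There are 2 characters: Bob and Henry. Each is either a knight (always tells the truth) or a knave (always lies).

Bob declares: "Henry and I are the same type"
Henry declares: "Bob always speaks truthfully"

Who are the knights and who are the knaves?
Bob is a knight.
Henry is a knight.

Verification:
- Bob (knight) says "Henry and I are the same type" - this is TRUE because Bob is a knight and Henry is a knight.
- Henry (knight) says "Bob always speaks truthfully" - this is TRUE because Bob is a knight.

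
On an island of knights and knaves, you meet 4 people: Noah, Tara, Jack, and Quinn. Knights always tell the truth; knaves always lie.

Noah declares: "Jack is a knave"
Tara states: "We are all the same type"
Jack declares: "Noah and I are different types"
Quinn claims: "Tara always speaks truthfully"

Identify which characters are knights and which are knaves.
Noah is a knave.
Tara is a knave.
Jack is a knight.
Quinn is a knave.

Verification:
- Noah (knave) says "Jack is a knave" - this is FALSE (a lie) because Jack is a knight.
- Tara (knave) says "We are all the same type" - this is FALSE (a lie) because Jack is a knight and Noah, Tara, and Quinn are knaves.
- Jack (knight) says "Noah and I are different types" - this is TRUE because Jack is a knight and Noah is a knave.
- Quinn (knave) says "Tara always speaks truthfully" - this is FALSE (a lie) because Tara is a knave.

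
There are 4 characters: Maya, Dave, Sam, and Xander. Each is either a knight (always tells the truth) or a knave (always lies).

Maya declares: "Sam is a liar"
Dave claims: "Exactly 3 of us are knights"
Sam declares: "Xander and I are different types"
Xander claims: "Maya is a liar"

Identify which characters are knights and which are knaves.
Maya is a knight.
Dave is a knave.
Sam is a knave.
Xander is a knave.

Verification:
- Maya (knight) says "Sam is a liar" - this is TRUE because Sam is a knave.
- Dave (knave) says "Exactly 3 of us are knights" - this is FALSE (a lie) because there are 1 knights.
- Sam (knave) says "Xander and I are different types" - this is FALSE (a lie) because Sam is a knave and Xander is a knave.
- Xander (knave) says "Maya is a liar" - this is FALSE (a lie) because Maya is a knight.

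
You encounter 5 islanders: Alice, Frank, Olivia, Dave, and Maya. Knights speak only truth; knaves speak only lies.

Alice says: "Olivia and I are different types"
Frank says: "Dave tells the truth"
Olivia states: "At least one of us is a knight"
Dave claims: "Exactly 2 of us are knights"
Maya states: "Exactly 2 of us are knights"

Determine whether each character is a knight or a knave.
Alice is a knave.
Frank is a knave.
Olivia is a knave.
Dave is a knave.
Maya is a knave.

Verification:
- Alice (knave) says "Olivia and I are different types" - this is FALSE (a lie) because Alice is a knave and Olivia is a knave.
- Frank (knave) says "Dave tells the truth" - this is FALSE (a lie) because Dave is a knave.
- Olivia (knave) says "At least one of us is a knight" - this is FALSE (a lie) because no one is a knight.
- Dave (knave) says "Exactly 2 of us are knights" - this is FALSE (a lie) because there are 0 knights.
- Maya (knave) says "Exactly 2 of us are knights" - this is FALSE (a lie) because there are 0 knights.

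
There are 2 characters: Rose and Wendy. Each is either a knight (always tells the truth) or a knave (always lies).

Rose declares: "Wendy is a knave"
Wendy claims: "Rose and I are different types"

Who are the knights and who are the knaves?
Rose is a knave.
Wendy is a knight.

Verification:
- Rose (knave) says "Wendy is a knave" - this is FALSE (a lie) because Wendy is a knight.
- Wendy (knight) says "Rose and I are different types" - this is TRUE because Wendy is a knight and Rose is a knave.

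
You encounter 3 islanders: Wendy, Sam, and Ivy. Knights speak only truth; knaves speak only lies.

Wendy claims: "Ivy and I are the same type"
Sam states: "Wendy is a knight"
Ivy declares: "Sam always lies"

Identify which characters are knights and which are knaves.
Wendy is a knave.
Sam is a knave.
Ivy is a knight.

Verification:
- Wendy (knave) says "Ivy and I are the same type" - this is FALSE (a lie) because Wendy is a knave and Ivy is a knight.
- Sam (knave) says "Wendy is a knight" - this is FALSE (a lie) because Wendy is a knave.
- Ivy (knight) says "Sam always lies" - this is TRUE because Sam is a knave.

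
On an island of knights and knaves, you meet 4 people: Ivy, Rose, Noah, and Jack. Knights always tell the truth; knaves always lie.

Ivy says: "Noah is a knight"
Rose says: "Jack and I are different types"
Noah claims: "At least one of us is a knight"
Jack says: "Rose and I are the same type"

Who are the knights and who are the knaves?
Ivy is a knight.
Rose is a knight.
Noah is a knight.
Jack is a knave.

Verification:
- Ivy (knight) says "Noah is a knight" - this is TRUE because Noah is a knight.
- Rose (knight) says "Jack and I are different types" - this is TRUE because Rose is a knight and Jack is a knave.
- Noah (knight) says "At least one of us is a knight" - this is TRUE because Ivy, Rose, and Noah are knights.
- Jack (knave) says "Rose and I are the same type" - this is FALSE (a lie) because Jack is a knave and Rose is a knight.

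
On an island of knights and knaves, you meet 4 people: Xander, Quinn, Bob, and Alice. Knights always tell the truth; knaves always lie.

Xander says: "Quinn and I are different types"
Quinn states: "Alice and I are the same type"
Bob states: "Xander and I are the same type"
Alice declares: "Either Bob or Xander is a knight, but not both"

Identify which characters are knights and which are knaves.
Xander is a knight.
Quinn is a knave.
Bob is a knave.
Alice is a knight.

Verification:
- Xander (knight) says "Quinn and I are different types" - this is TRUE because Xander is a knight and Quinn is a knave.
- Quinn (knave) says "Alice and I are the same type" - this is FALSE (a lie) because Quinn is a knave and Alice is a knight.
- Bob (knave) says "Xander and I are the same type" - this is FALSE (a lie) because Bob is a knave and Xander is a knight.
- Alice (knight) says "Either Bob or Xander is a knight, but not both" - this is TRUE because Bob is a knave and Xander is a knight.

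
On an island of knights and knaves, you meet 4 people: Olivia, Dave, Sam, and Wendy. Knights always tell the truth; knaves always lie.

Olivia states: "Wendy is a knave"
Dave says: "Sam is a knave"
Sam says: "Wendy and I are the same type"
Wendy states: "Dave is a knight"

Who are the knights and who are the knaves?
Olivia is a knave.
Dave is a knight.
Sam is a knave.
Wendy is a knight.

Verification:
- Olivia (knave) says "Wendy is a knave" - this is FALSE (a lie) because Wendy is a knight.
- Dave (knight) says "Sam is a knave" - this is TRUE because Sam is a knave.
- Sam (knave) says "Wendy and I are the same type" - this is FALSE (a lie) because Sam is a knave and Wendy is a knight.
- Wendy (knight) says "Dave is a knight" - this is TRUE because Dave is a knight.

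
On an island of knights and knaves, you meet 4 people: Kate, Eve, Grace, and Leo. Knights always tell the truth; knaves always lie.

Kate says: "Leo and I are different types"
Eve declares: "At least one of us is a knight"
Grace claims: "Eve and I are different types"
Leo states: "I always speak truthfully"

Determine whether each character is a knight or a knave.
Kate is a knave.
Eve is a knave.
Grace is a knave.
Leo is a knave.

Verification:
- Kate (knave) says "Leo and I are different types" - this is FALSE (a lie) because Kate is a knave and Leo is a knave.
- Eve (knave) says "At least one of us is a knight" - this is FALSE (a lie) because no one is a knight.
- Grace (knave) says "Eve and I are different types" - this is FALSE (a lie) because Grace is a knave and Eve is a knave.
- Leo (knave) says "I always speak truthfully" - this is FALSE (a lie) because Leo is a knave.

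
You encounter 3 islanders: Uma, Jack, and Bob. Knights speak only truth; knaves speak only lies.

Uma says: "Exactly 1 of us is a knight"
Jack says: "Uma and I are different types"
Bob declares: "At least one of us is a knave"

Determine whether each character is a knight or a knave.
Uma is a knave.
Jack is a knight.
Bob is a knight.

Verification:
- Uma (knave) says "Exactly 1 of us is a knight" - this is FALSE (a lie) because there are 2 knights.
- Jack (knight) says "Uma and I are different types" - this is TRUE because Jack is a knight and Uma is a knave.
- Bob (knight) says "At least one of us is a knave" - this is TRUE because Uma is a knave.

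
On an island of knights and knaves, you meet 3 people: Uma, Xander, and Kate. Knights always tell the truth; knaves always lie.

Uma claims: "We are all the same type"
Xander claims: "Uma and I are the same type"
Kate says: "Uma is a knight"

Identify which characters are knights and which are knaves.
Uma is a knight.
Xander is a knight.
Kate is a knight.

Verification:
- Uma (knight) says "We are all the same type" - this is TRUE because Uma, Xander, and Kate are knights.
- Xander (knight) says "Uma and I are the same type" - this is TRUE because Xander is a knight and Uma is a knight.
- Kate (knight) says "Uma is a knight" - this is TRUE because Uma is a knight.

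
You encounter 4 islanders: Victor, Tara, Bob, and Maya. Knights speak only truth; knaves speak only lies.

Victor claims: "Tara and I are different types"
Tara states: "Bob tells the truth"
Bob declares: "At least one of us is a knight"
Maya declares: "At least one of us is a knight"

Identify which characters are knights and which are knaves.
Victor is a knave.
Tara is a knave.
Bob is a knave.
Maya is a knave.

Verification:
- Victor (knave) says "Tara and I are different types" - this is FALSE (a lie) because Victor is a knave and Tara is a knave.
- Tara (knave) says "Bob tells the truth" - this is FALSE (a lie) because Bob is a knave.
- Bob (knave) says "At least one of us is a knight" - this is FALSE (a lie) because no one is a knight.
- Maya (knave) says "At least one of us is a knight" - this is FALSE (a lie) because no one is a knight.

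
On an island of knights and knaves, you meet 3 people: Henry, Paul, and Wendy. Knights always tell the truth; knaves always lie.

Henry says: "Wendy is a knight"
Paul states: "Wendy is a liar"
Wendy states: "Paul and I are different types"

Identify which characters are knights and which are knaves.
Henry is a knight.
Paul is a knave.
Wendy is a knight.

Verification:
- Henry (knight) says "Wendy is a knight" - this is TRUE because Wendy is a knight.
- Paul (knave) says "Wendy is a liar" - this is FALSE (a lie) because Wendy is a knight.
- Wendy (knight) says "Paul and I are different types" - this is TRUE because Wendy is a knight and Paul is a knave.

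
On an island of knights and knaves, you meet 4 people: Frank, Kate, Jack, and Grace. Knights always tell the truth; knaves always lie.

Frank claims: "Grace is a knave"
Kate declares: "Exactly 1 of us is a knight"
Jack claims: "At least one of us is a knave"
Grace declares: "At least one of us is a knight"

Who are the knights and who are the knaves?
Frank is a knave.
Kate is a knave.
Jack is a knight.
Grace is a knight.

Verification:
- Frank (knave) says "Grace is a knave" - this is FALSE (a lie) because Grace is a knight.
- Kate (knave) says "Exactly 1 of us is a knight" - this is FALSE (a lie) because there are 2 knights.
- Jack (knight) says "At least one of us is a knave" - this is TRUE because Frank and Kate are knaves.
- Grace (knight) says "At least one of us is a knight" - this is TRUE because Jack and Grace are knights.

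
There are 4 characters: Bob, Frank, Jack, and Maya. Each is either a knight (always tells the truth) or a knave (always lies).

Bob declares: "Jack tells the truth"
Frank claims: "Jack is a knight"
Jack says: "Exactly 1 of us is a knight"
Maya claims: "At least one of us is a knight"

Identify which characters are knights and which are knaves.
Bob is a knave.
Frank is a knave.
Jack is a knave.
Maya is a knave.

Verification:
- Bob (knave) says "Jack tells the truth" - this is FALSE (a lie) because Jack is a knave.
- Frank (knave) says "Jack is a knight" - this is FALSE (a lie) because Jack is a knave.
- Jack (knave) says "Exactly 1 of us is a knight" - this is FALSE (a lie) because there are 0 knights.
- Maya (knave) says "At least one of us is a knight" - this is FALSE (a lie) because no one is a knight.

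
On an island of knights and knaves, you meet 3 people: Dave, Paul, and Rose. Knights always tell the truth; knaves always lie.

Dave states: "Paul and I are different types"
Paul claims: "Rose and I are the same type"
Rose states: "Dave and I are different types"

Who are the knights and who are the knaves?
Dave is a knave.
Paul is a knave.
Rose is a knight.

Verification:
- Dave (knave) says "Paul and I are different types" - this is FALSE (a lie) because Dave is a knave and Paul is a knave.
- Paul (knave) says "Rose and I are the same type" - this is FALSE (a lie) because Paul is a knave and Rose is a knight.
- Rose (knight) says "Dave and I are different types" - this is TRUE because Rose is a knight and Dave is a knave.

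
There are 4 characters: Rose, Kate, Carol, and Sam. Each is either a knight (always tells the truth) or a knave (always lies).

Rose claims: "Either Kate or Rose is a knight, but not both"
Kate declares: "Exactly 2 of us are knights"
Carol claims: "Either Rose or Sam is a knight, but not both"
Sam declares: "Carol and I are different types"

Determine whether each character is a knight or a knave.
Rose is a knave.
Kate is a knave.
Carol is a knave.
Sam is a knave.

Verification:
- Rose (knave) says "Either Kate or Rose is a knight, but not both" - this is FALSE (a lie) because Kate is a knave and Rose is a knave.
- Kate (knave) says "Exactly 2 of us are knights" - this is FALSE (a lie) because there are 0 knights.
- Carol (knave) says "Either Rose or Sam is a knight, but not both" - this is FALSE (a lie) because Rose is a knave and Sam is a knave.
- Sam (knave) says "Carol and I are different types" - this is FALSE (a lie) because Sam is a knave and Carol is a knave.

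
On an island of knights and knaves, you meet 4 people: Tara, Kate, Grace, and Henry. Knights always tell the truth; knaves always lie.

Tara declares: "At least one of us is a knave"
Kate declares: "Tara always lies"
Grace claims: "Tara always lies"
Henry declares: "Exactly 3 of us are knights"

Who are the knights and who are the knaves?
Tara is a knight.
Kate is a knave.
Grace is a knave.
Henry is a knave.

Verification:
- Tara (knight) says "At least one of us is a knave" - this is TRUE because Kate, Grace, and Henry are knaves.
- Kate (knave) says "Tara always lies" - this is FALSE (a lie) because Tara is a knight.
- Grace (knave) says "Tara always lies" - this is FALSE (a lie) because Tara is a knight.
- Henry (knave) says "Exactly 3 of us are knights" - this is FALSE (a lie) because there are 1 knights.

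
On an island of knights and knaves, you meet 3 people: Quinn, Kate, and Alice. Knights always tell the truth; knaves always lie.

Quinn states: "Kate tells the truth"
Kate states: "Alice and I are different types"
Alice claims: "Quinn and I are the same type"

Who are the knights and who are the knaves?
Quinn is a knight.
Kate is a knight.
Alice is a knave.

Verification:
- Quinn (knight) says "Kate tells the truth" - this is TRUE because Kate is a knight.
- Kate (knight) says "Alice and I are different types" - this is TRUE because Kate is a knight and Alice is a knave.
- Alice (knave) says "Quinn and I are the same type" - this is FALSE (a lie) because Alice is a knave and Quinn is a knight.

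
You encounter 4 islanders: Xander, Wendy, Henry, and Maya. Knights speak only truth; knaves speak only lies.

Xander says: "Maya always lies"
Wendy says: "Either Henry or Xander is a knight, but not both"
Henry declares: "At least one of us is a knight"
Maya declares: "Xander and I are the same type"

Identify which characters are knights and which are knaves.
Xander is a knight.
Wendy is a knave.
Henry is a knight.
Maya is a knave.

Verification:
- Xander (knight) says "Maya always lies" - this is TRUE because Maya is a knave.
- Wendy (knave) says "Either Henry or Xander is a knight, but not both" - this is FALSE (a lie) because Henry is a knight and Xander is a knight.
- Henry (knight) says "At least one of us is a knight" - this is TRUE because Xander and Henry are knights.
- Maya (knave) says "Xander and I are the same type" - this is FALSE (a lie) because Maya is a knave and Xander is a knight.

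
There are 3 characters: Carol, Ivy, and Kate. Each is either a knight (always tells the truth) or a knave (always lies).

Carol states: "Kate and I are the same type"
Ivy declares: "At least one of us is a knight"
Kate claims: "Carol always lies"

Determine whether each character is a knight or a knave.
Carol is a knave.
Ivy is a knight.
Kate is a knight.

Verification:
- Carol (knave) says "Kate and I are the same type" - this is FALSE (a lie) because Carol is a knave and Kate is a knight.
- Ivy (knight) says "At least one of us is a knight" - this is TRUE because Ivy and Kate are knights.
- Kate (knight) says "Carol always lies" - this is TRUE because Carol is a knave.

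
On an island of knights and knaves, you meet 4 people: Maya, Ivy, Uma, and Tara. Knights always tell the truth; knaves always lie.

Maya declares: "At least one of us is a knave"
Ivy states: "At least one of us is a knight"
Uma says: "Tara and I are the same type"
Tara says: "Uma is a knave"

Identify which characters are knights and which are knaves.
Maya is a knight.
Ivy is a knight.
Uma is a knave.
Tara is a knight.

Verification:
- Maya (knight) says "At least one of us is a knave" - this is TRUE because Uma is a knave.
- Ivy (knight) says "At least one of us is a knight" - this is TRUE because Maya, Ivy, and Tara are knights.
- Uma (knave) says "Tara and I are the same type" - this is FALSE (a lie) because Uma is a knave and Tara is a knight.
- Tara (knight) says "Uma is a knave" - this is TRUE because Uma is a knave.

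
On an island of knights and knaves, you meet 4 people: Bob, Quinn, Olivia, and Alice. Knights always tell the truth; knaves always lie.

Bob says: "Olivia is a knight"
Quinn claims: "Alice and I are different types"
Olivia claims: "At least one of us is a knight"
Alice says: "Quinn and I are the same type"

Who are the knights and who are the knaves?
Bob is a knight.
Quinn is a knight.
Olivia is a knight.
Alice is a knave.

Verification:
- Bob (knight) says "Olivia is a knight" - this is TRUE because Olivia is a knight.
- Quinn (knight) says "Alice and I are different types" - this is TRUE because Quinn is a knight and Alice is a knave.
- Olivia (knight) says "At least one of us is a knight" - this is TRUE because Bob, Quinn, and Olivia are knights.
- Alice (knave) says "Quinn and I are the same type" - this is FALSE (a lie) because Alice is a knave and Quinn is a knight.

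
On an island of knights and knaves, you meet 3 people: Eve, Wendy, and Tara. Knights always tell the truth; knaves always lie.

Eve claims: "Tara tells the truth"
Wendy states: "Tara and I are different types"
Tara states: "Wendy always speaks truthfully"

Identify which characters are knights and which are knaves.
Eve is a knave.
Wendy is a knave.
Tara is a knave.

Verification:
- Eve (knave) says "Tara tells the truth" - this is FALSE (a lie) because Tara is a knave.
- Wendy (knave) says "Tara and I are different types" - this is FALSE (a lie) because Wendy is a knave and Tara is a knave.
- Tara (knave) says "Wendy always speaks truthfully" - this is FALSE (a lie) because Wendy is a knave.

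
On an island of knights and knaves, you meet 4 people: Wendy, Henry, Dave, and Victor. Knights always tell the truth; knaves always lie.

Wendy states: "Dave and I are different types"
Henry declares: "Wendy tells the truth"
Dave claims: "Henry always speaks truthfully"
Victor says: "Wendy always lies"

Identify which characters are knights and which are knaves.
Wendy is a knave.
Henry is a knave.
Dave is a knave.
Victor is a knight.

Verification:
- Wendy (knave) says "Dave and I are different types" - this is FALSE (a lie) because Wendy is a knave and Dave is a knave.
- Henry (knave) says "Wendy tells the truth" - this is FALSE (a lie) because Wendy is a knave.
- Dave (knave) says "Henry always speaks truthfully" - this is FALSE (a lie) because Henry is a knave.
- Victor (knight) says "Wendy always lies" - this is TRUE because Wendy is a knave.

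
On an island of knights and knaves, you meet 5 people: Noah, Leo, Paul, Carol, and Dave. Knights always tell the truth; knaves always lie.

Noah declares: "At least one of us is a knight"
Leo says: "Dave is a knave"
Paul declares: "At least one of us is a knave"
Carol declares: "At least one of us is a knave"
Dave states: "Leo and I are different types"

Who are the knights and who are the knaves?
Noah is a knight.
Leo is a knave.
Paul is a knight.
Carol is a knight.
Dave is a knight.

Verification:
- Noah (knight) says "At least one of us is a knight" - this is TRUE because Noah, Paul, Carol, and Dave are knights.
- Leo (knave) says "Dave is a knave" - this is FALSE (a lie) because Dave is a knight.
- Paul (knight) says "At least one of us is a knave" - this is TRUE because Leo is a knave.
- Carol (knight) says "At least one of us is a knave" - this is TRUE because Leo is a knave.
- Dave (knight) says "Leo and I are different types" - this is TRUE because Dave is a knight and Leo is a knave.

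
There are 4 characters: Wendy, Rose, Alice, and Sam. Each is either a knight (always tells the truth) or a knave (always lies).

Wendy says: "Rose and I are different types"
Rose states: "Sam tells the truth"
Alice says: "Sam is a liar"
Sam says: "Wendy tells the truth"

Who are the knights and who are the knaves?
Wendy is a knave.
Rose is a knave.
Alice is a knight.
Sam is a knave.

Verification:
- Wendy (knave) says "Rose and I are different types" - this is FALSE (a lie) because Wendy is a knave and Rose is a knave.
- Rose (knave) says "Sam tells the truth" - this is FALSE (a lie) because Sam is a knave.
- Alice (knight) says "Sam is a liar" - this is TRUE because Sam is a knave.
- Sam (knave) says "Wendy tells the truth" - this is FALSE (a lie) because Wendy is a knave.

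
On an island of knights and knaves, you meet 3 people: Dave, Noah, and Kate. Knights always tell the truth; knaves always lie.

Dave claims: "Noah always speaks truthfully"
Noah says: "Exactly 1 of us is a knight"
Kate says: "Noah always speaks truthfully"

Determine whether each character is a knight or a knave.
Dave is a knave.
Noah is a knave.
Kate is a knave.

Verification:
- Dave (knave) says "Noah always speaks truthfully" - this is FALSE (a lie) because Noah is a knave.
- Noah (knave) says "Exactly 1 of us is a knight" - this is FALSE (a lie) because there are 0 knights.
- Kate (knave) says "Noah always speaks truthfully" - this is FALSE (a lie) because Noah is a knave.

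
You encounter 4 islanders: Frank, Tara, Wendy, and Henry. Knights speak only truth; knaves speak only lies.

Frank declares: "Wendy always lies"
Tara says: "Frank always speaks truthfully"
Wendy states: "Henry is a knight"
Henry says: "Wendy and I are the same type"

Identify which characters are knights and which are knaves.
Frank is a knave.
Tara is a knave.
Wendy is a knight.
Henry is a knight.

Verification:
- Frank (knave) says "Wendy always lies" - this is FALSE (a lie) because Wendy is a knight.
- Tara (knave) says "Frank always speaks truthfully" - this is FALSE (a lie) because Frank is a knave.
- Wendy (knight) says "Henry is a knight" - this is TRUE because Henry is a knight.
- Henry (knight) says "Wendy and I are the same type" - this is TRUE because Henry is a knight and Wendy is a knight.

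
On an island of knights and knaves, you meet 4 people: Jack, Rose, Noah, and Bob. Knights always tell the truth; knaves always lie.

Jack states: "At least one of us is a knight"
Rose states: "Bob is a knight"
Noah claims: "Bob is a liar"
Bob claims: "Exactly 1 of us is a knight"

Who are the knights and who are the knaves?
Jack is a knight.
Rose is a knave.
Noah is a knight.
Bob is a knave.

Verification:
- Jack (knight) says "At least one of us is a knight" - this is TRUE because Jack and Noah are knights.
- Rose (knave) says "Bob is a knight" - this is FALSE (a lie) because Bob is a knave.
- Noah (knight) says "Bob is a liar" - this is TRUE because Bob is a knave.
- Bob (knave) says "Exactly 1 of us is a knight" - this is FALSE (a lie) because there are 2 knights.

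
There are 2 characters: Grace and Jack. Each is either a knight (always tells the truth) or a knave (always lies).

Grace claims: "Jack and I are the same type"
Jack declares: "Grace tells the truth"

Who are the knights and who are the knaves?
Grace is a knight.
Jack is a knight.

Verification:
- Grace (knight) says "Jack and I are the same type" - this is TRUE because Grace is a knight and Jack is a knight.
- Jack (knight) says "Grace tells the truth" - this is TRUE because Grace is a knight.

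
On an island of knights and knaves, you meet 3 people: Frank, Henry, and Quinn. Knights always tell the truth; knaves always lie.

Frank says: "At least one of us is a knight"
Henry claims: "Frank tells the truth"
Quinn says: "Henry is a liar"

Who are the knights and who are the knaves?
Frank is a knight.
Henry is a knight.
Quinn is a knave.

Verification:
- Frank (knight) says "At least one of us is a knight" - this is TRUE because Frank and Henry are knights.
- Henry (knight) says "Frank tells the truth" - this is TRUE because Frank is a knight.
- Quinn (knave) says "Henry is a liar" - this is FALSE (a lie) because Henry is a knight.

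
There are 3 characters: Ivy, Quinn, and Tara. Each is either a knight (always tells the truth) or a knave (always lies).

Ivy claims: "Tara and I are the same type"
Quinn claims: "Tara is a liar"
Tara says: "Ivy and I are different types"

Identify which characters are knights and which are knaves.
Ivy is a knave.
Quinn is a knave.
Tara is a knight.

Verification:
- Ivy (knave) says "Tara and I are the same type" - this is FALSE (a lie) because Ivy is a knave and Tara is a knight.
- Quinn (knave) says "Tara is a liar" - this is FALSE (a lie) because Tara is a knight.
- Tara (knight) says "Ivy and I are different types" - this is TRUE because Tara is a knight and Ivy is a knave.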